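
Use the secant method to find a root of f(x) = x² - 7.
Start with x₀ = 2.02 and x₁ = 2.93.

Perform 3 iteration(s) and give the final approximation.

f(x) = x² - 7
x₀ = 2.02, x₁ = 2.93

Secant formula: x_{n+1} = x_n - f(x_n)(x_n - x_{n-1})/(f(x_n) - f(x_{n-1}))

Iteration 1:
  f(2.020000) = -2.919600
  f(2.930000) = 1.584900
  x_2 = 2.930000 - 1.584900×(2.930000 - 2.020000)/(1.584900 - (-2.919600))
       = 2.609818
Iteration 2:
  f(2.930000) = 1.584900
  f(2.609818) = -0.188849
  x_3 = 2.609818 - (-0.188849)×(2.609818 - 2.930000)/(-0.188849 - 1.584900)
       = 2.643908
Iteration 3:
  f(2.609818) = -0.188849
  f(2.643908) = -0.009753
  x_4 = 2.643908 - (-0.009753)×(2.643908 - 2.609818)/(-0.009753 - (-0.188849))
       = 2.645764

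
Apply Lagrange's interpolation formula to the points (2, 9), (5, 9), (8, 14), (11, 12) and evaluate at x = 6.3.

Lagrange interpolation formula:
P(x) = Σ yᵢ × Lᵢ(x)
where Lᵢ(x) = Π_{j≠i} (x - xⱼ)/(xᵢ - xⱼ)

L_0(6.3) = (6.3 - 5)/(2 - 5) × (6.3 - 8)/(2 - 8) × (6.3 - 11)/(2 - 11) = -0.064117
L_1(6.3) = (6.3 - 2)/(5 - 2) × (6.3 - 8)/(5 - 8) × (6.3 - 11)/(5 - 11) = 0.636241
L_2(6.3) = (6.3 - 2)/(8 - 2) × (6.3 - 5)/(8 - 5) × (6.3 - 11)/(8 - 11) = 0.486537
L_3(6.3) = (6.3 - 2)/(11 - 2) × (6.3 - 5)/(11 - 5) × (6.3 - 8)/(11 - 8) = -0.058660

P(6.3) = 9×L_0(6.3) + 9×L_1(6.3) + 14×L_2(6.3) + 12×L_3(6.3)
P(6.3) = 11.256704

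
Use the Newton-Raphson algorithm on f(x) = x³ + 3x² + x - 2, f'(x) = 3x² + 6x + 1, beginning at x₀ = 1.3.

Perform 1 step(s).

f(x) = x³ + 3x² + x - 2
f'(x) = 3x² + 6x + 1
x₀ = 1.3

Newton-Raphson formula: x_{n+1} = x_n - f(x_n)/f'(x_n)

Iteration 1:
  f(1.300000) = 6.567000
  f'(1.300000) = 13.870000
  x_1 = 1.300000 - 6.567000/13.870000 = 0.826532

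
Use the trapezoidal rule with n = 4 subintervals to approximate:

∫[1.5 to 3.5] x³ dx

f(x) = x³
a = 1.5, b = 3.5, n = 4
h = (b - a)/n = 0.500000

Trapezoidal rule: (h/2)[f(x₀) + 2f(x₁) + 2f(x₂) + ... + f(xₙ)]

x_0 = 1.5000, f(x_0) = 3.375000, coefficient = 1
x_1 = 2.0000, f(x_1) = 8.000000, coefficient = 2
x_2 = 2.5000, f(x_2) = 15.625000, coefficient = 2
x_3 = 3.0000, f(x_3) = 27.000000, coefficient = 2
x_4 = 3.5000, f(x_4) = 42.875000, coefficient = 1

I ≈ (0.500000/2) × 147.500000 = 36.875000
Exact value: 36.250000
Error: 0.625000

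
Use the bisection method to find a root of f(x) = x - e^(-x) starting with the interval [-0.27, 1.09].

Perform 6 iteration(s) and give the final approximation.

f(x) = x - e^(-x)
Initial interval: [-0.27, 1.09]

Iteration 1:
  c_1 = (-0.270000 + 1.090000)/2 = 0.410000
  f(c_1) = f(0.410000) = -0.253650
  f(a) × f(c) ≥ 0, new interval: [0.410000, 1.090000]
Iteration 2:
  c_2 = (0.410000 + 1.090000)/2 = 0.750000
  f(c_2) = f(0.750000) = 0.277633
  f(a) × f(c) < 0, new interval: [0.410000, 0.750000]
Iteration 3:
  c_3 = (0.410000 + 0.750000)/2 = 0.580000
  f(c_3) = f(0.580000) = 0.020102
  f(a) × f(c) < 0, new interval: [0.410000, 0.580000]
Iteration 4:
  c_4 = (0.410000 + 0.580000)/2 = 0.495000
  f(c_4) = f(0.495000) = -0.114571
  f(a) × f(c) ≥ 0, new interval: [0.495000, 0.580000]
Iteration 5:
  c_5 = (0.495000 + 0.580000)/2 = 0.537500
  f(c_5) = f(0.537500) = -0.046707
  f(a) × f(c) ≥ 0, new interval: [0.537500, 0.580000]
Iteration 6:
  c_6 = (0.537500 + 0.580000)/2 = 0.558750
  f(c_6) = f(0.558750) = -0.013174
  f(a) × f(c) ≥ 0, new interval: [0.558750, 0.580000]

After 6 iteration(s), the approximation is c_6 = 0.558750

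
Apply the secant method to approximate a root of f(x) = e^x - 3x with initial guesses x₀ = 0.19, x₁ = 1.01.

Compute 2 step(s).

f(x) = e^x - 3x
x₀ = 0.19, x₁ = 1.01

Secant formula: x_{n+1} = x_n - f(x_n)(x_n - x_{n-1})/(f(x_n) - f(x_{n-1}))

Iteration 1:
  f(0.190000) = 0.639250
  f(1.010000) = -0.284399
  x_2 = 1.010000 - (-0.284399)×(1.010000 - 0.190000)/(-0.284399 - 0.639250)
       = 0.757515
Iteration 2:
  f(1.010000) = -0.284399
  f(0.757515) = -0.139576
  x_3 = 0.757515 - (-0.139576)×(0.757515 - 1.010000)/(-0.139576 - (-0.284399))
       = 0.514178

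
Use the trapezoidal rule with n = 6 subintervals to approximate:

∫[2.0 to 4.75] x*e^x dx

f(x) = x*e^x
a = 2.0, b = 4.75, n = 6
h = (b - a)/n = 0.458333

Trapezoidal rule: (h/2)[f(x₀) + 2f(x₁) + 2f(x₂) + ... + f(xₙ)]

x_0 = 2.0000, f(x_0) = 14.778112, coefficient = 1
x_1 = 2.4583, f(x_1) = 28.726411, coefficient = 2
x_2 = 2.9167, f(x_2) = 53.898793, coefficient = 2
x_3 = 3.3750, f(x_3) = 98.631958, coefficient = 2
x_4 = 3.8333, f(x_4) = 177.162622, coefficient = 2
x_5 = 4.2917, f(x_5) = 313.670109, coefficient = 2
x_6 = 4.7500, f(x_6) = 549.025352, coefficient = 1

I ≈ (0.458333/2) × 1907.983249 = 437.246161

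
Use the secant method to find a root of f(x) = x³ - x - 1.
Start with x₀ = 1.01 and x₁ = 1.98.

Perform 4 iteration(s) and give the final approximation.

f(x) = x³ - x - 1
x₀ = 1.01, x₁ = 1.98

Secant formula: x_{n+1} = x_n - f(x_n)(x_n - x_{n-1})/(f(x_n) - f(x_{n-1}))

Iteration 1:
  f(1.010000) = -0.979699
  f(1.980000) = 4.782392
  x_2 = 1.980000 - 4.782392×(1.980000 - 1.010000)/(4.782392 - (-0.979699))
       = 1.174924
Iteration 2:
  f(1.980000) = 4.782392
  f(1.174924) = -0.553004
  x_3 = 1.174924 - (-0.553004)×(1.174924 - 1.980000)/(-0.553004 - 4.782392)
       = 1.258369
Iteration 3:
  f(1.174924) = -0.553004
  f(1.258369) = -0.265752
  x_4 = 1.258369 - (-0.265752)×(1.258369 - 1.174924)/(-0.265752 - (-0.553004))
       = 1.335568
Iteration 4:
  f(1.258369) = -0.265752
  f(1.335568) = 0.046740
  x_5 = 1.335568 - 0.046740×(1.335568 - 1.258369)/(0.046740 - (-0.265752))
       = 1.324021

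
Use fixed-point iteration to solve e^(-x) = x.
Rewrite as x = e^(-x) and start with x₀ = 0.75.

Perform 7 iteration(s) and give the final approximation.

Equation: e^(-x) = x
Fixed-point form: x = e^(-x)
x₀ = 0.75

x_1 = g(0.750000) = 0.472367
x_2 = g(0.472367) = 0.623525
x_3 = g(0.623525) = 0.536052
x_4 = g(0.536052) = 0.585054
x_5 = g(0.585054) = 0.557076
x_6 = g(0.557076) = 0.572882
x_7 = g(0.572882) = 0.563898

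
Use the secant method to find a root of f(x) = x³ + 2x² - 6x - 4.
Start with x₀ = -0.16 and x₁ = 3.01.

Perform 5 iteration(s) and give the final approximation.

f(x) = x³ + 2x² - 6x - 4
x₀ = -0.16, x₁ = 3.01

Secant formula: x_{n+1} = x_n - f(x_n)(x_n - x_{n-1})/(f(x_n) - f(x_{n-1}))

Iteration 1:
  f(-0.160000) = -2.992896
  f(3.010000) = 23.331101
  x_2 = 3.010000 - 23.331101×(3.010000 - (-0.160000))/(23.331101 - (-2.992896))
       = 0.200412
Iteration 2:
  f(3.010000) = 23.331101
  f(0.200412) = -5.114092
  x_3 = 0.200412 - (-5.114092)×(0.200412 - 3.010000)/(-5.114092 - 23.331101)
       = 0.705541
Iteration 3:
  f(0.200412) = -5.114092
  f(0.705541) = -6.886460
  x_4 = 0.705541 - (-6.886460)×(0.705541 - 0.200412)/(-6.886460 - (-5.114092))
       = -1.257116
Iteration 4:
  f(0.705541) = -6.886460
  f(-1.257116) = 4.716707
  x_5 = -1.257116 - 4.716707×(-1.257116 - 0.705541)/(4.716707 - (-6.886460))
       = -0.459293
Iteration 5:
  f(-1.257116) = 4.716707
  f(-0.459293) = -0.919231
  x_6 = -0.459293 - (-0.919231)×(-0.459293 - (-1.257116))/(-0.919231 - 4.716707)
       = -0.589419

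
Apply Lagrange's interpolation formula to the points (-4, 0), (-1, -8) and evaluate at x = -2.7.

Lagrange interpolation formula:
P(x) = Σ yᵢ × Lᵢ(x)
where Lᵢ(x) = Π_{j≠i} (x - xⱼ)/(xᵢ - xⱼ)

L_0(-2.7) = (-2.7 - (-1))/(-4 - (-1)) = 0.566667
L_1(-2.7) = (-2.7 - (-4))/(-1 - (-4)) = 0.433333

P(-2.7) = 0×L_0(-2.7) + (-8)×L_1(-2.7)
P(-2.7) = -3.466667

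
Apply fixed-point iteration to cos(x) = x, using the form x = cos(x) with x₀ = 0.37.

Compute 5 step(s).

Equation: cos(x) = x
Fixed-point form: x = cos(x)
x₀ = 0.37

x_1 = g(0.370000) = 0.932327
x_2 = g(0.932327) = 0.595967
x_3 = g(0.595967) = 0.827606
x_4 = g(0.827606) = 0.676640
x_5 = g(0.676640) = 0.779681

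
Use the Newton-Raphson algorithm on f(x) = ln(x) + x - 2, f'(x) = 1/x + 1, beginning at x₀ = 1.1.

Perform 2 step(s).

f(x) = ln(x) + x - 2
f'(x) = 1/x + 1
x₀ = 1.1

Newton-Raphson formula: x_{n+1} = x_n - f(x_n)/f'(x_n)

Iteration 1:
  f(1.100000) = -0.804690
  f'(1.100000) = 1.909091
  x_1 = 1.100000 - (-0.804690)/1.909091 = 1.521504
Iteration 2:
  f(1.521504) = -0.058796
  f'(1.521504) = 1.657244
  x_2 = 1.521504 - (-0.058796)/1.657244 = 1.556983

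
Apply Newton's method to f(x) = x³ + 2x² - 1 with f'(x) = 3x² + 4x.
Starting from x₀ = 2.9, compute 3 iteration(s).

f(x) = x³ + 2x² - 1
f'(x) = 3x² + 4x
x₀ = 2.9

Newton-Raphson formula: x_{n+1} = x_n - f(x_n)/f'(x_n)

Iteration 1:
  f(2.900000) = 40.209000
  f'(2.900000) = 36.830000
  x_1 = 2.900000 - 40.209000/36.830000 = 1.808254
Iteration 2:
  f(1.808254) = 11.452165
  f'(1.808254) = 17.042366
  x_2 = 1.808254 - 11.452165/17.042366 = 1.136272
Iteration 3:
  f(1.136272) = 3.049285
  f'(1.136272) = 8.418431
  x_3 = 1.136272 - 3.049285/8.418431 = 0.774057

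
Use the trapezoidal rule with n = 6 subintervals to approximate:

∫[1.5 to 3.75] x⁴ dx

f(x) = x⁴
a = 1.5, b = 3.75, n = 6
h = (b - a)/n = 0.375000

Trapezoidal rule: (h/2)[f(x₀) + 2f(x₁) + 2f(x₂) + ... + f(xₙ)]

x_0 = 1.5000, f(x_0) = 5.062500, coefficient = 1
x_1 = 1.8750, f(x_1) = 12.359619, coefficient = 2
x_2 = 2.2500, f(x_2) = 25.628906, coefficient = 2
x_3 = 2.6250, f(x_3) = 47.480713, coefficient = 2
x_4 = 3.0000, f(x_4) = 81.000000, coefficient = 2
x_5 = 3.3750, f(x_5) = 129.746338, coefficient = 2
x_6 = 3.7500, f(x_6) = 197.753906, coefficient = 1

I ≈ (0.375000/2) × 795.247559 = 149.108917
Exact value: 146.796680
Error: 2.312238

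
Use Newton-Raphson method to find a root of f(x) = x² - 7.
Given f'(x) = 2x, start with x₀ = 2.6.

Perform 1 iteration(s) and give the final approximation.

f(x) = x² - 7
f'(x) = 2x
x₀ = 2.6

Newton-Raphson formula: x_{n+1} = x_n - f(x_n)/f'(x_n)

Iteration 1:
  f(2.600000) = -0.240000
  f'(2.600000) = 5.200000
  x_1 = 2.600000 - (-0.240000)/5.200000 = 2.646154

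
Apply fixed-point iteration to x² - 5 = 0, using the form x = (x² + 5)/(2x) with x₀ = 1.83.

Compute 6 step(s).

Equation: x² - 5 = 0
Fixed-point form: x = (x² + 5)/(2x)
x₀ = 1.83

x_1 = g(1.830000) = 2.281120
x_2 = g(2.281120) = 2.236513
x_3 = g(2.236513) = 2.236068
x_4 = g(2.236068) = 2.236068
x_5 = g(2.236068) = 2.236068
x_6 = g(2.236068) = 2.236068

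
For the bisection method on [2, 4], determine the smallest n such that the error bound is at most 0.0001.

We need (b-a)/2^n ≤ 0.0001
(4 - 2)/2^n ≤ 0.0001
2/2^n ≤ 0.0001
2^n ≥ 20000
n ≥ log₂(20000) = 14.29
n ≥ 15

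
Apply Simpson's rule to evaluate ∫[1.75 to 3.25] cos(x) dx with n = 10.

f(x) = cos(x)
a = 1.75, b = 3.25, n = 10
h = (b - a)/n = 0.150000

Simpson's rule: (h/3)[f(x₀) + 4f(x₁) + 2f(x₂) + ... + f(xₙ)]

x_0 = 1.7500, f(x_0) = -0.178246, coefficient = 1
x_1 = 1.9000, f(x_1) = -0.323290, coefficient = 4
x_2 = 2.0500, f(x_2) = -0.461073, coefficient = 2
x_3 = 2.2000, f(x_3) = -0.588501, coefficient = 4
x_4 = 2.3500, f(x_4) = -0.702713, coefficient = 2
x_5 = 2.5000, f(x_5) = -0.801144, coefficient = 4
x_6 = 2.6500, f(x_6) = -0.881582, coefficient = 2
x_7 = 2.8000, f(x_7) = -0.942222, coefficient = 4
x_8 = 2.9500, f(x_8) = -0.981702, coefficient = 2
x_9 = 3.1000, f(x_9) = -0.999135, coefficient = 4
x_10 = 3.2500, f(x_10) = -0.994130, coefficient = 1

I ≈ (0.150000/3) × -21.843683 = -1.092184
Exact value: -1.092181
Error: 0.000003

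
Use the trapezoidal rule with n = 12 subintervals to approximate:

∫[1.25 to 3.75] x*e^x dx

f(x) = x*e^x
a = 1.25, b = 3.75, n = 12
h = (b - a)/n = 0.208333

Trapezoidal rule: (h/2)[f(x₀) + 2f(x₁) + 2f(x₂) + ... + f(xₙ)]

x_0 = 1.2500, f(x_0) = 4.362929, coefficient = 1
x_1 = 1.4583, f(x_1) = 6.269067, coefficient = 2
x_2 = 1.6667, f(x_2) = 8.824150, coefficient = 2
x_3 = 1.8750, f(x_3) = 12.226536, coefficient = 2
x_4 = 2.0833, f(x_4) = 16.731656, coefficient = 2
x_5 = 2.2917, f(x_5) = 22.667814, coefficient = 2
x_6 = 2.5000, f(x_6) = 30.456235, coefficient = 2
x_7 = 2.7083, f(x_7) = 40.636504, coefficient = 2
x_8 = 2.9167, f(x_8) = 53.898793, coefficient = 2
x_9 = 3.1250, f(x_9) = 71.124672, coefficient = 2
x_10 = 3.3333, f(x_10) = 93.438750, coefficient = 2
x_11 = 3.5417, f(x_11) = 122.273959, coefficient = 2
x_12 = 3.7500, f(x_12) = 159.454058, coefficient = 1

I ≈ (0.208333/2) × 1120.913257 = 116.761798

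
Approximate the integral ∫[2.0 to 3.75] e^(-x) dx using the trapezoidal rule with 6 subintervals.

f(x) = e^(-x)
a = 2.0, b = 3.75, n = 6
h = (b - a)/n = 0.291667

Trapezoidal rule: (h/2)[f(x₀) + 2f(x₁) + 2f(x₂) + ... + f(xₙ)]

x_0 = 2.0000, f(x_0) = 0.135335, coefficient = 1
x_1 = 2.2917, f(x_1) = 0.101098, coefficient = 2
x_2 = 2.5833, f(x_2) = 0.075522, coefficient = 2
x_3 = 2.8750, f(x_3) = 0.056416, coefficient = 2
x_4 = 3.1667, f(x_4) = 0.042144, coefficient = 2
x_5 = 3.4583, f(x_5) = 0.031482, coefficient = 2
x_6 = 3.7500, f(x_6) = 0.023518, coefficient = 1

I ≈ (0.291667/2) × 0.772177 = 0.112609
Exact value: 0.111818
Error: 0.000792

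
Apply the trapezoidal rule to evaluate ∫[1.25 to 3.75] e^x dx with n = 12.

f(x) = e^x
a = 1.25, b = 3.75, n = 12
h = (b - a)/n = 0.208333

Trapezoidal rule: (h/2)[f(x₀) + 2f(x₁) + 2f(x₂) + ... + f(xₙ)]

x_0 = 1.2500, f(x_0) = 3.490343, coefficient = 1
x_1 = 1.4583, f(x_1) = 4.298789, coefficient = 2
x_2 = 1.6667, f(x_2) = 5.294490, coefficient = 2
x_3 = 1.8750, f(x_3) = 6.520819, coefficient = 2
x_4 = 2.0833, f(x_4) = 8.031195, coefficient = 2
x_5 = 2.2917, f(x_5) = 9.891410, coefficient = 2
x_6 = 2.5000, f(x_6) = 12.182494, coefficient = 2
x_7 = 2.7083, f(x_7) = 15.004248, coefficient = 2
x_8 = 2.9167, f(x_8) = 18.479586, coefficient = 2
x_9 = 3.1250, f(x_9) = 22.759895, coefficient = 2
x_10 = 3.3333, f(x_10) = 28.031625, coefficient = 2
x_11 = 3.5417, f(x_11) = 34.524412, coefficient = 2
x_12 = 3.7500, f(x_12) = 42.521082, coefficient = 1

I ≈ (0.208333/2) × 376.049349 = 39.171807
Exact value: 39.030739
Error: 0.141068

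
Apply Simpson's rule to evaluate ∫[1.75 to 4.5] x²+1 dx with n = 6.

f(x) = x²+1
a = 1.75, b = 4.5, n = 6
h = (b - a)/n = 0.458333

Simpson's rule: (h/3)[f(x₀) + 4f(x₁) + 2f(x₂) + ... + f(xₙ)]

x_0 = 1.7500, f(x_0) = 4.062500, coefficient = 1
x_1 = 2.2083, f(x_1) = 5.876736, coefficient = 4
x_2 = 2.6667, f(x_2) = 8.111111, coefficient = 2
x_3 = 3.1250, f(x_3) = 10.765625, coefficient = 4
x_4 = 3.5833, f(x_4) = 13.840278, coefficient = 2
x_5 = 4.0417, f(x_5) = 17.335069, coefficient = 4
x_6 = 4.5000, f(x_6) = 21.250000, coefficient = 1

I ≈ (0.458333/3) × 205.125000 = 31.338542
Exact value: 31.338542
Error: 0.000000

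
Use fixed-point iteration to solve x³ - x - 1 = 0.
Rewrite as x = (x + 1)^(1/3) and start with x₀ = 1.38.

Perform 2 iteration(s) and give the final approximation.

Equation: x³ - x - 1 = 0
Fixed-point form: x = (x + 1)^(1/3)
x₀ = 1.38

x_1 = g(1.380000) = 1.335136
x_2 = g(1.335136) = 1.326694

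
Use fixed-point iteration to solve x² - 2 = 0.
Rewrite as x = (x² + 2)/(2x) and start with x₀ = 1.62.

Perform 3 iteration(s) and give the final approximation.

Equation: x² - 2 = 0
Fixed-point form: x = (x² + 2)/(2x)
x₀ = 1.62

x_1 = g(1.620000) = 1.427284
x_2 = g(1.427284) = 1.414273
x_3 = g(1.414273) = 1.414214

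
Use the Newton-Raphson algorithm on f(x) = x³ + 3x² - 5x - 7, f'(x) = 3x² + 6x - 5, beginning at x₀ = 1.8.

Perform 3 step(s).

f(x) = x³ + 3x² - 5x - 7
f'(x) = 3x² + 6x - 5
x₀ = 1.8

Newton-Raphson formula: x_{n+1} = x_n - f(x_n)/f'(x_n)

Iteration 1:
  f(1.800000) = -0.448000
  f'(1.800000) = 15.520000
  x_1 = 1.800000 - (-0.448000)/15.520000 = 1.828866
Iteration 2:
  f(1.828866) = 0.007023
  f'(1.828866) = 16.007448
  x_2 = 1.828866 - 0.007023/16.007448 = 1.828427
Iteration 3:
  f(1.828427) = 0.000002
  f'(1.828427) = 16.000002
  x_3 = 1.828427 - 0.000002/16.000002 = 1.828427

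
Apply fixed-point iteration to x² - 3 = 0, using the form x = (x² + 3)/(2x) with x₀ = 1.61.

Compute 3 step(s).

Equation: x² - 3 = 0
Fixed-point form: x = (x² + 3)/(2x)
x₀ = 1.61

x_1 = g(1.610000) = 1.736677
x_2 = g(1.736677) = 1.732057
x_3 = g(1.732057) = 1.732051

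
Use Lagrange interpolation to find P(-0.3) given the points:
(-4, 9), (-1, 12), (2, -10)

Lagrange interpolation formula:
P(x) = Σ yᵢ × Lᵢ(x)
where Lᵢ(x) = Π_{j≠i} (x - xⱼ)/(xᵢ - xⱼ)

L_0(-0.3) = (-0.3 - (-1))/(-4 - (-1)) × (-0.3 - 2)/(-4 - 2) = -0.089444
L_1(-0.3) = (-0.3 - (-4))/(-1 - (-4)) × (-0.3 - 2)/(-1 - 2) = 0.945556
L_2(-0.3) = (-0.3 - (-4))/(2 - (-4)) × (-0.3 - (-1))/(2 - (-1)) = 0.143889

P(-0.3) = 9×L_0(-0.3) + 12×L_1(-0.3) + (-10)×L_2(-0.3)
P(-0.3) = 9.102778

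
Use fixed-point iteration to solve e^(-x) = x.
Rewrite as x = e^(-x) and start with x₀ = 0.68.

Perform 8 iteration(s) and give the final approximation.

Equation: e^(-x) = x
Fixed-point form: x = e^(-x)
x₀ = 0.68

x_1 = g(0.680000) = 0.506617
x_2 = g(0.506617) = 0.602531
x_3 = g(0.602531) = 0.547425
x_4 = g(0.547425) = 0.578438
x_5 = g(0.578438) = 0.560774
x_6 = g(0.560774) = 0.570767
x_7 = g(0.570767) = 0.565092
x_8 = g(0.565092) = 0.568308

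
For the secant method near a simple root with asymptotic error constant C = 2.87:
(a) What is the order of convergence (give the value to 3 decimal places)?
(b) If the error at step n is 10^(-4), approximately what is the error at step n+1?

(a) Secant method has superlinear convergence with order φ = (1+√5)/2 ≈ 1.618.
    This means |e_{n+1}| ≈ C|e_n|^1.618.

(b) With |e_n| = 10^(-4) and C = 2.87:
    |e_{n+1}| ≈ 2.87 × (10^(-4))^1.618 = 2.87 × 10^(-6.47)

(a) ≈ 1.618 (golden ratio); (b) |e_{n+1}| ≈ 9.677e-07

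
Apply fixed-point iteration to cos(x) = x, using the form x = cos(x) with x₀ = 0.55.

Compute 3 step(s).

Equation: cos(x) = x
Fixed-point form: x = cos(x)
x₀ = 0.55

x_1 = g(0.550000) = 0.852525
x_2 = g(0.852525) = 0.658084
x_3 = g(0.658084) = 0.791165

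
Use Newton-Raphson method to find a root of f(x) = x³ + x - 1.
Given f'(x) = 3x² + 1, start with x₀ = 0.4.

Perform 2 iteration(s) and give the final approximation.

f(x) = x³ + x - 1
f'(x) = 3x² + 1
x₀ = 0.4

Newton-Raphson formula: x_{n+1} = x_n - f(x_n)/f'(x_n)

Iteration 1:
  f(0.400000) = -0.536000
  f'(0.400000) = 1.480000
  x_1 = 0.400000 - (-0.536000)/1.480000 = 0.762162
Iteration 2:
  f(0.762162) = 0.204895
  f'(0.762162) = 2.742673
  x_2 = 0.762162 - 0.204895/2.742673 = 0.687456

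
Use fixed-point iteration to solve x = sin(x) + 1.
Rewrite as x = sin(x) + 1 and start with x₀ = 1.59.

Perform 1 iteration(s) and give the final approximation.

Equation: x = sin(x) + 1
Fixed-point form: x = sin(x) + 1
x₀ = 1.59

x_1 = g(1.590000) = 1.999816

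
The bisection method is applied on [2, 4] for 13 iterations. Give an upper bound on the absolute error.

Bisection error bound: |error| ≤ (b-a)/2^n
|error| ≤ (4 - 2)/2^13 = 2/2^13
|error| ≤ 0.0002441406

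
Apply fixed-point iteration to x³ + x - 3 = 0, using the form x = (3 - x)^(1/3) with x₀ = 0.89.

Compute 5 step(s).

Equation: x³ + x - 3 = 0
Fixed-point form: x = (3 - x)^(1/3)
x₀ = 0.89

x_1 = g(0.890000) = 1.282609
x_2 = g(1.282609) = 1.197539
x_3 = g(1.197539) = 1.216994
x_4 = g(1.216994) = 1.212600
x_5 = g(1.212600) = 1.213595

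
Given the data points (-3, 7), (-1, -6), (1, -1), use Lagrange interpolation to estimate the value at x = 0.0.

Lagrange interpolation formula:
P(x) = Σ yᵢ × Lᵢ(x)
where Lᵢ(x) = Π_{j≠i} (x - xⱼ)/(xᵢ - xⱼ)

L_0(0.0) = (0.0 - (-1))/(-3 - (-1)) × (0.0 - 1)/(-3 - 1) = -0.125000
L_1(0.0) = (0.0 - (-3))/(-1 - (-3)) × (0.0 - 1)/(-1 - 1) = 0.750000
L_2(0.0) = (0.0 - (-3))/(1 - (-3)) × (0.0 - (-1))/(1 - (-1)) = 0.375000

P(0.0) = 7×L_0(0.0) + (-6)×L_1(0.0) + (-1)×L_2(0.0)
P(0.0) = -5.750000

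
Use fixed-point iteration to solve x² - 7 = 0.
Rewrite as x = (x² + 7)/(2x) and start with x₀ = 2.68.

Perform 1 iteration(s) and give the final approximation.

Equation: x² - 7 = 0
Fixed-point form: x = (x² + 7)/(2x)
x₀ = 2.68

x_1 = g(2.680000) = 2.645970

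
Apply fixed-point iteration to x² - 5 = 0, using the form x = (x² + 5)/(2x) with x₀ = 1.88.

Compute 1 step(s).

Equation: x² - 5 = 0
Fixed-point form: x = (x² + 5)/(2x)
x₀ = 1.88

x_1 = g(1.880000) = 2.269787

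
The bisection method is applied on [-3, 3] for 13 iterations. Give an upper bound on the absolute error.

Bisection error bound: |error| ≤ (b-a)/2^n
|error| ≤ (3 - (-3))/2^13 = 6/2^13
|error| ≤ 0.0007324219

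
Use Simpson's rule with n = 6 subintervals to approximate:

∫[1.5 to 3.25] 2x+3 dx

f(x) = 2x+3
a = 1.5, b = 3.25, n = 6
h = (b - a)/n = 0.291667

Simpson's rule: (h/3)[f(x₀) + 4f(x₁) + 2f(x₂) + ... + f(xₙ)]

x_0 = 1.5000, f(x_0) = 6.000000, coefficient = 1
x_1 = 1.7917, f(x_1) = 6.583333, coefficient = 4
x_2 = 2.0833, f(x_2) = 7.166667, coefficient = 2
x_3 = 2.3750, f(x_3) = 7.750000, coefficient = 4
x_4 = 2.6667, f(x_4) = 8.333333, coefficient = 2
x_5 = 2.9583, f(x_5) = 8.916667, coefficient = 4
x_6 = 3.2500, f(x_6) = 9.500000, coefficient = 1

I ≈ (0.291667/3) × 139.500000 = 13.562500
Exact value: 13.562500
Error: 0.000000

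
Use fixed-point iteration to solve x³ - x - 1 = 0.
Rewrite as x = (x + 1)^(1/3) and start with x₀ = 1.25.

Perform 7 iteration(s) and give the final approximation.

Equation: x³ - x - 1 = 0
Fixed-point form: x = (x + 1)^(1/3)
x₀ = 1.25

x_1 = g(1.250000) = 1.310371
x_2 = g(1.310371) = 1.321987
x_3 = g(1.321987) = 1.324199
x_4 = g(1.324199) = 1.324619
x_5 = g(1.324619) = 1.324699
x_6 = g(1.324699) = 1.324714
x_7 = g(1.324714) = 1.324717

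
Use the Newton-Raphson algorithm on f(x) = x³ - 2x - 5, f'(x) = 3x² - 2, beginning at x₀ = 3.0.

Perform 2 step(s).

f(x) = x³ - 2x - 5
f'(x) = 3x² - 2
x₀ = 3.0

Newton-Raphson formula: x_{n+1} = x_n - f(x_n)/f'(x_n)

Iteration 1:
  f(3.000000) = 16.000000
  f'(3.000000) = 25.000000
  x_1 = 3.000000 - 16.000000/25.000000 = 2.360000
Iteration 2:
  f(2.360000) = 3.424256
  f'(2.360000) = 14.708800
  x_2 = 2.360000 - 3.424256/14.708800 = 2.127197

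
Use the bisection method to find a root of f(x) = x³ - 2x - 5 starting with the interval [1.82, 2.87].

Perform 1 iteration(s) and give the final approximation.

f(x) = x³ - 2x - 5
Initial interval: [1.82, 2.87]

Iteration 1:
  c_1 = (1.820000 + 2.870000)/2 = 2.345000
  f(c_1) = f(2.345000) = 3.205214
  f(a) × f(c) < 0, new interval: [1.820000, 2.345000]

After 1 iteration(s), the approximation is c_1 = 2.345000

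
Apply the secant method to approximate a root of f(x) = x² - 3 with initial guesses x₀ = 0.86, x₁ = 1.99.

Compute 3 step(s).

f(x) = x² - 3
x₀ = 0.86, x₁ = 1.99

Secant formula: x_{n+1} = x_n - f(x_n)(x_n - x_{n-1})/(f(x_n) - f(x_{n-1}))

Iteration 1:
  f(0.860000) = -2.260400
  f(1.990000) = 0.960100
  x_2 = 1.990000 - 0.960100×(1.990000 - 0.860000)/(0.960100 - (-2.260400))
       = 1.653123
Iteration 2:
  f(1.990000) = 0.960100
  f(1.653123) = -0.267185
  x_3 = 1.653123 - (-0.267185)×(1.653123 - 1.990000)/(-0.267185 - 0.960100)
       = 1.726462
Iteration 3:
  f(1.653123) = -0.267185
  f(1.726462) = -0.019328
  x_4 = 1.726462 - (-0.019328)×(1.726462 - 1.653123)/(-0.019328 - (-0.267185))
       = 1.732181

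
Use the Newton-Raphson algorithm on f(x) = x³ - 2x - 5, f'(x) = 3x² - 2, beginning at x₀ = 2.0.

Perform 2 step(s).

f(x) = x³ - 2x - 5
f'(x) = 3x² - 2
x₀ = 2.0

Newton-Raphson formula: x_{n+1} = x_n - f(x_n)/f'(x_n)

Iteration 1:
  f(2.000000) = -1.000000
  f'(2.000000) = 10.000000
  x_1 = 2.000000 - (-1.000000)/10.000000 = 2.100000
Iteration 2:
  f(2.100000) = 0.061000
  f'(2.100000) = 11.230000
  x_2 = 2.100000 - 0.061000/11.230000 = 2.094568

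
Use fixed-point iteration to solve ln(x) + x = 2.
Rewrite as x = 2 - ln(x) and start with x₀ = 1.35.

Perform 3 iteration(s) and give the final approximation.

Equation: ln(x) + x = 2
Fixed-point form: x = 2 - ln(x)
x₀ = 1.35

x_1 = g(1.350000) = 1.699895
x_2 = g(1.699895) = 1.469433
x_3 = g(1.469433) = 1.615123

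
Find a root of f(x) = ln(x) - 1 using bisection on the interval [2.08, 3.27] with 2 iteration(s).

f(x) = ln(x) - 1
Initial interval: [2.08, 3.27]

Iteration 1:
  c_1 = (2.080000 + 3.270000)/2 = 2.675000
  f(c_1) = f(2.675000) = -0.016051
  f(a) × f(c) ≥ 0, new interval: [2.675000, 3.270000]
Iteration 2:
  c_2 = (2.675000 + 3.270000)/2 = 2.972500
  f(c_2) = f(2.972500) = 0.089403
  f(a) × f(c) < 0, new interval: [2.675000, 2.972500]

After 2 iteration(s), the approximation is c_2 = 2.972500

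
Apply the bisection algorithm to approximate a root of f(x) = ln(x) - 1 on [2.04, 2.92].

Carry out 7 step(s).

f(x) = ln(x) - 1
Initial interval: [2.04, 2.92]

Iteration 1:
  c_1 = (2.040000 + 2.920000)/2 = 2.480000
  f(c_1) = f(2.480000) = -0.091741
  f(a) × f(c) ≥ 0, new interval: [2.480000, 2.920000]
Iteration 2:
  c_2 = (2.480000 + 2.920000)/2 = 2.700000
  f(c_2) = f(2.700000) = -0.006748
  f(a) × f(c) ≥ 0, new interval: [2.700000, 2.920000]
Iteration 3:
  c_3 = (2.700000 + 2.920000)/2 = 2.810000
  f(c_3) = f(2.810000) = 0.033184
  f(a) × f(c) < 0, new interval: [2.700000, 2.810000]
Iteration 4:
  c_4 = (2.700000 + 2.810000)/2 = 2.755000
  f(c_4) = f(2.755000) = 0.013417
  f(a) × f(c) < 0, new interval: [2.700000, 2.755000]
Iteration 5:
  c_5 = (2.700000 + 2.755000)/2 = 2.727500
  f(c_5) = f(2.727500) = 0.003385
  f(a) × f(c) < 0, new interval: [2.700000, 2.727500]
Iteration 6:
  c_6 = (2.700000 + 2.727500)/2 = 2.713750
  f(c_6) = f(2.713750) = -0.001669
  f(a) × f(c) ≥ 0, new interval: [2.713750, 2.727500]
Iteration 7:
  c_7 = (2.713750 + 2.727500)/2 = 2.720625
  f(c_7) = f(2.720625) = 0.000862
  f(a) × f(c) < 0, new interval: [2.713750, 2.720625]

After 7 iteration(s), the approximation is c_7 = 2.720625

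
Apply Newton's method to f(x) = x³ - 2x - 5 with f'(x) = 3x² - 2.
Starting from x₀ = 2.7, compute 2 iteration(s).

f(x) = x³ - 2x - 5
f'(x) = 3x² - 2
x₀ = 2.7

Newton-Raphson formula: x_{n+1} = x_n - f(x_n)/f'(x_n)

Iteration 1:
  f(2.700000) = 9.283000
  f'(2.700000) = 19.870000
  x_1 = 2.700000 - 9.283000/19.870000 = 2.232813
Iteration 2:
  f(2.232813) = 1.665964
  f'(2.232813) = 12.956366
  x_2 = 2.232813 - 1.665964/12.956366 = 2.104231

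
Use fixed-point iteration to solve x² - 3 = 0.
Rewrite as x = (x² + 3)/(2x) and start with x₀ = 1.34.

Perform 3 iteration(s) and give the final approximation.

Equation: x² - 3 = 0
Fixed-point form: x = (x² + 3)/(2x)
x₀ = 1.34

x_1 = g(1.340000) = 1.789403
x_2 = g(1.789403) = 1.732970
x_3 = g(1.732970) = 1.732051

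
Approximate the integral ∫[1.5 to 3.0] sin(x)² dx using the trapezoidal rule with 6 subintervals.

f(x) = sin(x)²
a = 1.5, b = 3.0, n = 6
h = (b - a)/n = 0.250000

Trapezoidal rule: (h/2)[f(x₀) + 2f(x₁) + 2f(x₂) + ... + f(xₙ)]

x_0 = 1.5000, f(x_0) = 0.994996, coefficient = 1
x_1 = 1.7500, f(x_1) = 0.968228, coefficient = 2
x_2 = 2.0000, f(x_2) = 0.826822, coefficient = 2
x_3 = 2.2500, f(x_3) = 0.605398, coefficient = 2
x_4 = 2.5000, f(x_4) = 0.358169, coefficient = 2
x_5 = 2.7500, f(x_5) = 0.145665, coefficient = 2
x_6 = 3.0000, f(x_6) = 0.019915, coefficient = 1

I ≈ (0.250000/2) × 6.823475 = 0.852934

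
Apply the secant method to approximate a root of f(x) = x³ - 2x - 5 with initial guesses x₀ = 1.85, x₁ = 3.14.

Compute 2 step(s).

f(x) = x³ - 2x - 5
x₀ = 1.85, x₁ = 3.14

Secant formula: x_{n+1} = x_n - f(x_n)(x_n - x_{n-1})/(f(x_n) - f(x_{n-1}))

Iteration 1:
  f(1.850000) = -2.368375
  f(3.140000) = 19.679144
  x_2 = 3.140000 - 19.679144×(3.140000 - 1.850000)/(19.679144 - (-2.368375))
       = 1.988574
Iteration 2:
  f(3.140000) = 19.679144
  f(1.988574) = -1.113482
  x_3 = 1.988574 - (-1.113482)×(1.988574 - 3.140000)/(-1.113482 - 19.679144)
       = 2.050235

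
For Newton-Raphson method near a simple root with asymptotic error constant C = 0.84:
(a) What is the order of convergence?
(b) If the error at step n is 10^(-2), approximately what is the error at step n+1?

(a) Newton-Raphson has quadratic (order 2) convergence near simple roots.
    This means |e_{n+1}| ≈ C|e_n|².

(b) With |e_n| = 10^(-2) and C = 0.84:
    |e_{n+1}| ≈ 0.84 × (10^(-2))² = 0.84 × 10^(-4)

(a) 2 (quadratic); (b) |e_{n+1}| ≈ 8.400e-05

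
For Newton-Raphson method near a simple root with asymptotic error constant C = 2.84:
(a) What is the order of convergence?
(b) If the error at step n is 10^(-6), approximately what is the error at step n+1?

(a) Newton-Raphson has quadratic (order 2) convergence near simple roots.
    This means |e_{n+1}| ≈ C|e_n|².

(b) With |e_n| = 10^(-6) and C = 2.84:
    |e_{n+1}| ≈ 2.84 × (10^(-6))² = 2.84 × 10^(-12)

(a) 2 (quadratic); (b) |e_{n+1}| ≈ 2.840e-12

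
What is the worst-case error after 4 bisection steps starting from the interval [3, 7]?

Bisection error bound: |error| ≤ (b-a)/2^n
|error| ≤ (7 - 3)/2^4 = 4/2^4
|error| ≤ 0.2500000000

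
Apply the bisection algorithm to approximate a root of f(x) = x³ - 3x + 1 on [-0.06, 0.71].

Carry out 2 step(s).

f(x) = x³ - 3x + 1
Initial interval: [-0.06, 0.71]

Iteration 1:
  c_1 = (-0.060000 + 0.710000)/2 = 0.325000
  f(c_1) = f(0.325000) = 0.059328
  f(a) × f(c) ≥ 0, new interval: [0.325000, 0.710000]
Iteration 2:
  c_2 = (0.325000 + 0.710000)/2 = 0.517500
  f(c_2) = f(0.517500) = -0.413910
  f(a) × f(c) < 0, new interval: [0.325000, 0.517500]

After 2 iteration(s), the approximation is c_2 = 0.517500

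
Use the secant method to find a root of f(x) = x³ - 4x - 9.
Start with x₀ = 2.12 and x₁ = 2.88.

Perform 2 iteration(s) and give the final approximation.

f(x) = x³ - 4x - 9
x₀ = 2.12, x₁ = 2.88

Secant formula: x_{n+1} = x_n - f(x_n)(x_n - x_{n-1})/(f(x_n) - f(x_{n-1}))

Iteration 1:
  f(2.120000) = -7.951872
  f(2.880000) = 3.367872
  x_2 = 2.880000 - 3.367872×(2.880000 - 2.120000)/(3.367872 - (-7.951872))
       = 2.653883
Iteration 2:
  f(2.880000) = 3.367872
  f(2.653883) = -0.923976
  x_3 = 2.653883 - (-0.923976)×(2.653883 - 2.880000)/(-0.923976 - 3.367872)
       = 2.702563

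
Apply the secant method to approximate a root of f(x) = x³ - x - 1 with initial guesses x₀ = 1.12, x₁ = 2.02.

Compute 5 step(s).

f(x) = x³ - x - 1
x₀ = 1.12, x₁ = 2.02

Secant formula: x_{n+1} = x_n - f(x_n)(x_n - x_{n-1})/(f(x_n) - f(x_{n-1}))

Iteration 1:
  f(1.120000) = -0.715072
  f(2.020000) = 5.222408
  x_2 = 2.020000 - 5.222408×(2.020000 - 1.120000)/(5.222408 - (-0.715072))
       = 1.228390
Iteration 2:
  f(2.020000) = 5.222408
  f(1.228390) = -0.374820
  x_3 = 1.228390 - (-0.374820)×(1.228390 - 2.020000)/(-0.374820 - 5.222408)
       = 1.281401
Iteration 3:
  f(1.228390) = -0.374820
  f(1.281401) = -0.177357
  x_4 = 1.281401 - (-0.177357)×(1.281401 - 1.228390)/(-0.177357 - (-0.374820))
       = 1.329013
Iteration 4:
  f(1.281401) = -0.177357
  f(1.329013) = 0.018391
  x_5 = 1.329013 - 0.018391×(1.329013 - 1.281401)/(0.018391 - (-0.177357))
       = 1.324540
Iteration 5:
  f(1.329013) = 0.018391
  f(1.324540) = -0.000759
  x_6 = 1.324540 - (-0.000759)×(1.324540 - 1.329013)/(-0.000759 - 0.018391)
       = 1.324717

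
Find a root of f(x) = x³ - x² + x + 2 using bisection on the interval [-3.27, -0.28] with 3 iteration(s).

f(x) = x³ - x² + x + 2
Initial interval: [-3.27, -0.28]

Iteration 1:
  c_1 = (-3.270000 + (-0.280000))/2 = -1.775000
  f(c_1) = f(-1.775000) = -8.517984
  f(a) × f(c) ≥ 0, new interval: [-1.775000, -0.280000]
Iteration 2:
  c_2 = (-1.775000 + (-0.280000))/2 = -1.027500
  f(c_2) = f(-1.027500) = -1.168046
  f(a) × f(c) ≥ 0, new interval: [-1.027500, -0.280000]
Iteration 3:
  c_3 = (-1.027500 + (-0.280000))/2 = -0.653750
  f(c_3) = f(-0.653750) = 0.639455
  f(a) × f(c) < 0, new interval: [-1.027500, -0.653750]

After 3 iteration(s), the approximation is c_3 = -0.653750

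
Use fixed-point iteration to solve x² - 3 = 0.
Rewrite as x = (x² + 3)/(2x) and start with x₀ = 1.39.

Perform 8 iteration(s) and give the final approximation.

Equation: x² - 3 = 0
Fixed-point form: x = (x² + 3)/(2x)
x₀ = 1.39

x_1 = g(1.390000) = 1.774137
x_2 = g(1.774137) = 1.732550
x_3 = g(1.732550) = 1.732051
x_4 = g(1.732051) = 1.732051
x_5 = g(1.732051) = 1.732051
x_6 = g(1.732051) = 1.732051
x_7 = g(1.732051) = 1.732051
x_8 = g(1.732051) = 1.732051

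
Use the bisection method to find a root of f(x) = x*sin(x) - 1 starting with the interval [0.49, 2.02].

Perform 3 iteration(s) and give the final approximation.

f(x) = x*sin(x) - 1
Initial interval: [0.49, 2.02]

Iteration 1:
  c_1 = (0.490000 + 2.020000)/2 = 1.255000
  f(c_1) = f(1.255000) = 0.192939
  f(a) × f(c) < 0, new interval: [0.490000, 1.255000]
Iteration 2:
  c_2 = (0.490000 + 1.255000)/2 = 0.872500
  f(c_2) = f(0.872500) = -0.331719
  f(a) × f(c) ≥ 0, new interval: [0.872500, 1.255000]
Iteration 3:
  c_3 = (0.872500 + 1.255000)/2 = 1.063750
  f(c_3) = f(1.063750) = -0.070088
  f(a) × f(c) ≥ 0, new interval: [1.063750, 1.255000]

After 3 iteration(s), the approximation is c_3 = 1.063750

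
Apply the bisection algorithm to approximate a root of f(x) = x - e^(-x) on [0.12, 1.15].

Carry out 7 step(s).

f(x) = x - e^(-x)
Initial interval: [0.12, 1.15]

Iteration 1:
  c_1 = (0.120000 + 1.150000)/2 = 0.635000
  f(c_1) = f(0.635000) = 0.105065
  f(a) × f(c) < 0, new interval: [0.120000, 0.635000]
Iteration 2:
  c_2 = (0.120000 + 0.635000)/2 = 0.377500
  f(c_2) = f(0.377500) = -0.308073
  f(a) × f(c) ≥ 0, new interval: [0.377500, 0.635000]
Iteration 3:
  c_3 = (0.377500 + 0.635000)/2 = 0.506250
  f(c_3) = f(0.506250) = -0.096502
  f(a) × f(c) ≥ 0, new interval: [0.506250, 0.635000]
Iteration 4:
  c_4 = (0.506250 + 0.635000)/2 = 0.570625
  f(c_4) = f(0.570625) = 0.005453
  f(a) × f(c) < 0, new interval: [0.506250, 0.570625]
Iteration 5:
  c_5 = (0.506250 + 0.570625)/2 = 0.538437
  f(c_5) = f(0.538437) = -0.045222
  f(a) × f(c) ≥ 0, new interval: [0.538437, 0.570625]
Iteration 6:
  c_6 = (0.538437 + 0.570625)/2 = 0.554531
  f(c_6) = f(0.554531) = -0.019810
  f(a) × f(c) ≥ 0, new interval: [0.554531, 0.570625]
Iteration 7:
  c_7 = (0.554531 + 0.570625)/2 = 0.562578
  f(c_7) = f(0.562578) = -0.007160
  f(a) × f(c) ≥ 0, new interval: [0.562578, 0.570625]

After 7 iteration(s), the approximation is c_7 = 0.562578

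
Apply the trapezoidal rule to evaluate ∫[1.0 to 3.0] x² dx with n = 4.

f(x) = x²
a = 1.0, b = 3.0, n = 4
h = (b - a)/n = 0.500000

Trapezoidal rule: (h/2)[f(x₀) + 2f(x₁) + 2f(x₂) + ... + f(xₙ)]

x_0 = 1.0000, f(x_0) = 1.000000, coefficient = 1
x_1 = 1.5000, f(x_1) = 2.250000, coefficient = 2
x_2 = 2.0000, f(x_2) = 4.000000, coefficient = 2
x_3 = 2.5000, f(x_3) = 6.250000, coefficient = 2
x_4 = 3.0000, f(x_4) = 9.000000, coefficient = 1

I ≈ (0.500000/2) × 35.000000 = 8.750000
Exact value: 8.666667
Error: 0.083333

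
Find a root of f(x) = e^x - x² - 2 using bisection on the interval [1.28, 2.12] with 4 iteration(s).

f(x) = e^x - x² - 2
Initial interval: [1.28, 2.12]

Iteration 1:
  c_1 = (1.280000 + 2.120000)/2 = 1.700000
  f(c_1) = f(1.700000) = 0.583947
  f(a) × f(c) < 0, new interval: [1.280000, 1.700000]
Iteration 2:
  c_2 = (1.280000 + 1.700000)/2 = 1.490000
  f(c_2) = f(1.490000) = 0.216996
  f(a) × f(c) < 0, new interval: [1.280000, 1.490000]
Iteration 3:
  c_3 = (1.280000 + 1.490000)/2 = 1.385000
  f(c_3) = f(1.385000) = 0.076601
  f(a) × f(c) < 0, new interval: [1.280000, 1.385000]
Iteration 4:
  c_4 = (1.280000 + 1.385000)/2 = 1.332500
  f(c_4) = f(1.332500) = 0.014952
  f(a) × f(c) < 0, new interval: [1.280000, 1.332500]

After 4 iteration(s), the approximation is c_4 = 1.332500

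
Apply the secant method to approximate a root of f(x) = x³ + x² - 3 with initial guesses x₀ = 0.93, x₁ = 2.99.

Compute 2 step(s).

f(x) = x³ + x² - 3
x₀ = 0.93, x₁ = 2.99

Secant formula: x_{n+1} = x_n - f(x_n)(x_n - x_{n-1})/(f(x_n) - f(x_{n-1}))

Iteration 1:
  f(0.930000) = -1.330743
  f(2.990000) = 32.670999
  x_2 = 2.990000 - 32.670999×(2.990000 - 0.930000)/(32.670999 - (-1.330743))
       = 1.010623
Iteration 2:
  f(2.990000) = 32.670999
  f(1.010623) = -0.946431
  x_3 = 1.010623 - (-0.946431)×(1.010623 - 2.990000)/(-0.946431 - 32.670999)
       = 1.066349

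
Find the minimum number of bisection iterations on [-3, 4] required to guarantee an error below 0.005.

We need (b-a)/2^n ≤ 0.005
(4 - (-3))/2^n ≤ 0.005
7/2^n ≤ 0.005
2^n ≥ 1400
n ≥ log₂(1400) = 10.45
n ≥ 11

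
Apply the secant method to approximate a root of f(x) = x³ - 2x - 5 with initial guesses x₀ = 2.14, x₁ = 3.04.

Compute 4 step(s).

f(x) = x³ - 2x - 5
x₀ = 2.14, x₁ = 3.04

Secant formula: x_{n+1} = x_n - f(x_n)(x_n - x_{n-1})/(f(x_n) - f(x_{n-1}))

Iteration 1:
  f(2.140000) = 0.520344
  f(3.040000) = 17.014464
  x_2 = 3.040000 - 17.014464×(3.040000 - 2.140000)/(17.014464 - 0.520344)
       = 2.111607
Iteration 2:
  f(3.040000) = 17.014464
  f(2.111607) = 0.192202
  x_3 = 2.111607 - 0.192202×(2.111607 - 3.040000)/(0.192202 - 17.014464)
       = 2.101000
Iteration 3:
  f(2.111607) = 0.192202
  f(2.101000) = 0.072238
  x_4 = 2.101000 - 0.072238×(2.101000 - 2.111607)/(0.072238 - 0.192202)
       = 2.094613
Iteration 4:
  f(2.101000) = 0.072238
  f(2.094613) = 0.000685
  x_5 = 2.094613 - 0.000685×(2.094613 - 2.101000)/(0.000685 - 0.072238)
       = 2.094552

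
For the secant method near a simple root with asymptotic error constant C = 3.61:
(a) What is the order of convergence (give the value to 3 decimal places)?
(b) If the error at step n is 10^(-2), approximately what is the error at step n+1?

(a) Secant method has superlinear convergence with order φ = (1+√5)/2 ≈ 1.618.
    This means |e_{n+1}| ≈ C|e_n|^1.618.

(b) With |e_n| = 10^(-2) and C = 3.61:
    |e_{n+1}| ≈ 3.61 × (10^(-2))^1.618 = 3.61 × 10^(-3.24)

(a) ≈ 1.618 (golden ratio); (b) |e_{n+1}| ≈ 2.096e-03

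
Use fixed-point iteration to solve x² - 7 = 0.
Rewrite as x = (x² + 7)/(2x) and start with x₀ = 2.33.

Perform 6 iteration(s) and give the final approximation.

Equation: x² - 7 = 0
Fixed-point form: x = (x² + 7)/(2x)
x₀ = 2.33

x_1 = g(2.330000) = 2.667146
x_2 = g(2.667146) = 2.645837
x_3 = g(2.645837) = 2.645751
x_4 = g(2.645751) = 2.645751
x_5 = g(2.645751) = 2.645751
x_6 = g(2.645751) = 2.645751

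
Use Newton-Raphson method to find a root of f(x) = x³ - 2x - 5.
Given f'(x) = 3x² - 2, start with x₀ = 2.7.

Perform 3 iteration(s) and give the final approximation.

f(x) = x³ - 2x - 5
f'(x) = 3x² - 2
x₀ = 2.7

Newton-Raphson formula: x_{n+1} = x_n - f(x_n)/f'(x_n)

Iteration 1:
  f(2.700000) = 9.283000
  f'(2.700000) = 19.870000
  x_1 = 2.700000 - 9.283000/19.870000 = 2.232813
Iteration 2:
  f(2.232813) = 1.665964
  f'(2.232813) = 12.956366
  x_2 = 2.232813 - 1.665964/12.956366 = 2.104231
Iteration 3:
  f(2.104231) = 0.108623
  f'(2.104231) = 11.283360
  x_3 = 2.104231 - 0.108623/11.283360 = 2.094604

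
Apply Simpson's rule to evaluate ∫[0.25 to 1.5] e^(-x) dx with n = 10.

f(x) = e^(-x)
a = 0.25, b = 1.5, n = 10
h = (b - a)/n = 0.125000

Simpson's rule: (h/3)[f(x₀) + 4f(x₁) + 2f(x₂) + ... + f(xₙ)]

x_0 = 0.2500, f(x_0) = 0.778801, coefficient = 1
x_1 = 0.3750, f(x_1) = 0.687289, coefficient = 4
x_2 = 0.5000, f(x_2) = 0.606531, coefficient = 2
x_3 = 0.6250, f(x_3) = 0.535261, coefficient = 4
x_4 = 0.7500, f(x_4) = 0.472367, coefficient = 2
x_5 = 0.8750, f(x_5) = 0.416862, coefficient = 4
x_6 = 1.0000, f(x_6) = 0.367879, coefficient = 2
x_7 = 1.1250, f(x_7) = 0.324652, coefficient = 4
x_8 = 1.2500, f(x_8) = 0.286505, coefficient = 2
x_9 = 1.3750, f(x_9) = 0.252840, coefficient = 4
x_10 = 1.5000, f(x_10) = 0.223130, coefficient = 1

I ≈ (0.125000/3) × 13.336113 = 0.555671
Exact value: 0.555671
Error: 0.000001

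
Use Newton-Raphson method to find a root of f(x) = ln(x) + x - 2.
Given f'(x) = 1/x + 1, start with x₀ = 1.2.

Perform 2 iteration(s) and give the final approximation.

f(x) = ln(x) + x - 2
f'(x) = 1/x + 1
x₀ = 1.2

Newton-Raphson formula: x_{n+1} = x_n - f(x_n)/f'(x_n)

Iteration 1:
  f(1.200000) = -0.617678
  f'(1.200000) = 1.833333
  x_1 = 1.200000 - (-0.617678)/1.833333 = 1.536916
Iteration 2:
  f(1.536916) = -0.033307
  f'(1.536916) = 1.650654
  x_2 = 1.536916 - (-0.033307)/1.650654 = 1.557094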